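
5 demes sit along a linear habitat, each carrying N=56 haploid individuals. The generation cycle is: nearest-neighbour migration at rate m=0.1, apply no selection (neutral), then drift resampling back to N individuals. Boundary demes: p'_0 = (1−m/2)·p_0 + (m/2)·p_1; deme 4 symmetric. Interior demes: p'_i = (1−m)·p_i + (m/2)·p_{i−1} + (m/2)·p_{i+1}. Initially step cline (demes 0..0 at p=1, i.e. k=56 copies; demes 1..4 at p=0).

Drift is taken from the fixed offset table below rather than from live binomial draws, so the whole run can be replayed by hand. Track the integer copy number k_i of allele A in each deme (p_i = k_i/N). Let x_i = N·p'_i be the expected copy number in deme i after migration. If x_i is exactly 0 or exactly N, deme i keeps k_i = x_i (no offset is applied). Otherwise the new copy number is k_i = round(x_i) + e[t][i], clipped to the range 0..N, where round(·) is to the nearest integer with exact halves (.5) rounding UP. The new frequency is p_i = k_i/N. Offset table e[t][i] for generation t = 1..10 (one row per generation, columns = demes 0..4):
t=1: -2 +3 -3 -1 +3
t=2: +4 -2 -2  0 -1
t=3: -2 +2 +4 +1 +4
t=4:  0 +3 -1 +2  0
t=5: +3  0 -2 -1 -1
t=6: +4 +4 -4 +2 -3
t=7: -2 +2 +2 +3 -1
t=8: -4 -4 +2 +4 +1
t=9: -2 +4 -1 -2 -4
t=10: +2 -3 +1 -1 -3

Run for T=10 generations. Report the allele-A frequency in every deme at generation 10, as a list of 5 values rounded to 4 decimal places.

[0.7143, 0.3750, 0.1429, 0.1071, 0.0000]

t=0: k=[56 0 0 0 0]
t=1: x=[53.2000 2.8000 0.0000 0.0000 0.0000] k=[51 6 0 0 0]
t=2: x=[48.7500 7.9500 0.3000 0.0000 0.0000] k=[53 6 0 0 0]
t=3: x=[50.6500 8.0500 0.3000 0.0000 0.0000] k=[49 10 4 0 0]
t=4: x=[47.0500 11.6500 4.1000 0.2000 0.0000] k=[47 15 3 2 0]
t=5: x=[45.4000 16.0000 3.5500 1.9500 0.1000] k=[48 16 2 1 0]
t=6: x=[46.4000 16.9000 2.6500 1.0000 0.0500] k=[50 21 0 3 0]
t=7: x=[48.5500 21.4000 1.2000 2.7000 0.1500] k=[47 23 3 6 0]
t=8: x=[45.8000 23.2000 4.1500 5.5500 0.3000] k=[42 19 6 10 1]
t=9: x=[40.8500 19.5000 6.8500 9.3500 1.4500] k=[39 24 6 7 0]
t=10: x=[38.2500 23.8500 6.9500 6.6000 0.3500] k=[40 21 8 6 0]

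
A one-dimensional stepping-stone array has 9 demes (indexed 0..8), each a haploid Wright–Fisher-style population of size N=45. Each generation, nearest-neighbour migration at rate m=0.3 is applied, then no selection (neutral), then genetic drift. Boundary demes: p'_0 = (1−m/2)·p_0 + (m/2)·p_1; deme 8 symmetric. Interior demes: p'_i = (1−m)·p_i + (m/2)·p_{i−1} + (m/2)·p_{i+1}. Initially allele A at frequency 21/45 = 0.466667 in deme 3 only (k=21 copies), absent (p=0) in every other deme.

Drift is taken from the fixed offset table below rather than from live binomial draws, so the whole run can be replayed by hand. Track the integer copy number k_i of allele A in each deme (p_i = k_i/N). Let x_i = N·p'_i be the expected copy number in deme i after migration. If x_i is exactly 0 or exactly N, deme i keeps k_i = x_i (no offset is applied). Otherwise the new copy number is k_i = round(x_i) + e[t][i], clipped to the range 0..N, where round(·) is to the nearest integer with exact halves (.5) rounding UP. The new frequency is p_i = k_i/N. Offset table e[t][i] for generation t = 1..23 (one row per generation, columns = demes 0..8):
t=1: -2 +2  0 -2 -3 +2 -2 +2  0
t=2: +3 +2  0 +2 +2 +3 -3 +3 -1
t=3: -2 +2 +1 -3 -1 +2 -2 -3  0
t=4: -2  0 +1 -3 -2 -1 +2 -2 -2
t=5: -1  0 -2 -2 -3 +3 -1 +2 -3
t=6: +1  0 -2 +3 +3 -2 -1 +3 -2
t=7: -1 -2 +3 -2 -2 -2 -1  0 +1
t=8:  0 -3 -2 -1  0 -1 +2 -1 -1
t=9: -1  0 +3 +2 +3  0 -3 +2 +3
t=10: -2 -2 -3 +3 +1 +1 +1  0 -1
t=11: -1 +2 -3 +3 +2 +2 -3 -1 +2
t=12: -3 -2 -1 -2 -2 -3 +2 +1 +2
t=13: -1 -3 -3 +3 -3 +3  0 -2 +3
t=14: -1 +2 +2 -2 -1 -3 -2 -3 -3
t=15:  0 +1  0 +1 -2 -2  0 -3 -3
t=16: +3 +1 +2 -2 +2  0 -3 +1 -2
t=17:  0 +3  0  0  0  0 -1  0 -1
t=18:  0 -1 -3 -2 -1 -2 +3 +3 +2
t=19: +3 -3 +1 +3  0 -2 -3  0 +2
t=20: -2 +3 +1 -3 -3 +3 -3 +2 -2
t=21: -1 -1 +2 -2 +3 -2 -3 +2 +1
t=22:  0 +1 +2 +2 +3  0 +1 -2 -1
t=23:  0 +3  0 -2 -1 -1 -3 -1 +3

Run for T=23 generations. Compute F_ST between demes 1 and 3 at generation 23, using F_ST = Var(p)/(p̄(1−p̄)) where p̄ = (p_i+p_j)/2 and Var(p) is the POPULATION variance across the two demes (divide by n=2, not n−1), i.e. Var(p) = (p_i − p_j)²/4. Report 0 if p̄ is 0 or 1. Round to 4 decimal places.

t=0: k=[0 0 0 21 0 0 0 0 0]
t=1: x=[0.0000 0.0000 3.1500 14.7000 3.1500 0.0000 0.0000 0.0000 0.0000] k=[0 0 3 13 0 0 0 0 0]
t=2: x=[0.0000 0.4500 4.0500 9.5500 1.9500 0.0000 0.0000 0.0000 0.0000] k=[0 2 4 12 4 0 0 0 0]
t=3: x=[0.3000 2.0000 4.9000 9.6000 4.6000 0.6000 0.0000 0.0000 0.0000] k=[0 4 6 7 4 3 0 0 0]
t=4: x=[0.6000 3.7000 5.8500 6.4000 4.3000 2.7000 0.4500 0.0000 0.0000] k=[0 4 7 3 2 2 2 0 0]
t=5: x=[0.6000 3.8500 5.9500 3.4500 2.1500 2.0000 1.7000 0.3000 0.0000] k=[0 4 4 1 0 5 1 2 0]
t=6: x=[0.6000 3.4000 3.5500 1.3000 0.9000 3.6500 1.7500 1.5500 0.3000] k=[2 3 2 4 4 2 1 5 0]
t=7: x=[2.1500 2.7000 2.4500 3.7000 3.7000 2.1500 1.7500 3.6500 0.7500] k=[1 1 5 2 2 0 1 4 2]
t=8: x=[1.0000 1.6000 3.9500 2.4500 1.7000 0.4500 1.3000 3.2500 2.3000] k=[1 0 2 1 2 0 3 2 1]
t=9: x=[0.8500 0.4500 1.5500 1.3000 1.5500 0.7500 2.4000 2.0000 1.1500] k=[0 0 5 3 5 1 0 4 4]
t=10: x=[0.0000 0.7500 3.9500 3.6000 4.1000 1.4500 0.7500 3.4000 4.0000] k=[0 0 1 7 5 2 2 3 3]
t=11: x=[0.0000 0.1500 1.7500 5.8000 4.8500 2.4500 2.1500 2.8500 3.0000] k=[0 2 0 9 7 4 0 2 5]
t=12: x=[0.3000 1.4000 1.6500 7.3500 6.8500 3.8500 0.9000 2.1500 4.5500] k=[0 0 1 5 5 1 3 3 7]
t=13: x=[0.0000 0.1500 1.4500 4.4000 4.4000 1.9000 2.7000 3.6000 6.4000] k=[0 0 0 7 1 5 3 2 9]
t=14: x=[0.0000 0.0000 1.0500 5.0500 2.5000 4.1000 3.1500 3.2000 7.9500] k=[0 0 3 3 2 1 1 0 5]
t=15: x=[0.0000 0.4500 2.5500 2.8500 2.0000 1.1500 0.8500 0.9000 4.2500] k=[0 1 3 4 0 0 1 0 1]
t=16: x=[0.1500 1.1500 2.8500 3.2500 0.6000 0.1500 0.7000 0.3000 0.8500] k=[3 2 5 1 3 0 0 1 0]
t=17: x=[2.8500 2.6000 3.9500 1.9000 2.2500 0.4500 0.1500 0.7000 0.1500] k=[3 6 4 2 2 0 0 1 0]
t=18: x=[3.4500 5.2500 4.0000 2.3000 1.7000 0.3000 0.1500 0.7000 0.1500] k=[3 4 1 0 1 0 3 4 2]
t=19: x=[3.1500 3.4000 1.3000 0.3000 0.7000 0.6000 2.7000 3.5500 2.3000] k=[6 0 2 3 1 0 0 4 4]
t=20: x=[5.1000 1.2000 1.8500 2.5500 1.1500 0.1500 0.6000 3.4000 4.0000] k=[3 4 3 0 0 3 0 5 2]
t=21: x=[3.1500 3.7000 2.7000 0.4500 0.4500 2.1000 1.2000 3.8000 2.4500] k=[2 3 5 0 3 0 0 6 3]
t=22: x=[2.1500 3.1500 3.9500 1.2000 2.1000 0.4500 0.9000 4.6500 3.4500] k=[2 4 6 3 5 0 2 3 2]
t=23: x=[2.3000 4.0000 5.2500 3.7500 3.9500 1.0500 1.8500 2.7000 2.1500] k=[2 7 5 2 3 0 0 2 5]

0.0343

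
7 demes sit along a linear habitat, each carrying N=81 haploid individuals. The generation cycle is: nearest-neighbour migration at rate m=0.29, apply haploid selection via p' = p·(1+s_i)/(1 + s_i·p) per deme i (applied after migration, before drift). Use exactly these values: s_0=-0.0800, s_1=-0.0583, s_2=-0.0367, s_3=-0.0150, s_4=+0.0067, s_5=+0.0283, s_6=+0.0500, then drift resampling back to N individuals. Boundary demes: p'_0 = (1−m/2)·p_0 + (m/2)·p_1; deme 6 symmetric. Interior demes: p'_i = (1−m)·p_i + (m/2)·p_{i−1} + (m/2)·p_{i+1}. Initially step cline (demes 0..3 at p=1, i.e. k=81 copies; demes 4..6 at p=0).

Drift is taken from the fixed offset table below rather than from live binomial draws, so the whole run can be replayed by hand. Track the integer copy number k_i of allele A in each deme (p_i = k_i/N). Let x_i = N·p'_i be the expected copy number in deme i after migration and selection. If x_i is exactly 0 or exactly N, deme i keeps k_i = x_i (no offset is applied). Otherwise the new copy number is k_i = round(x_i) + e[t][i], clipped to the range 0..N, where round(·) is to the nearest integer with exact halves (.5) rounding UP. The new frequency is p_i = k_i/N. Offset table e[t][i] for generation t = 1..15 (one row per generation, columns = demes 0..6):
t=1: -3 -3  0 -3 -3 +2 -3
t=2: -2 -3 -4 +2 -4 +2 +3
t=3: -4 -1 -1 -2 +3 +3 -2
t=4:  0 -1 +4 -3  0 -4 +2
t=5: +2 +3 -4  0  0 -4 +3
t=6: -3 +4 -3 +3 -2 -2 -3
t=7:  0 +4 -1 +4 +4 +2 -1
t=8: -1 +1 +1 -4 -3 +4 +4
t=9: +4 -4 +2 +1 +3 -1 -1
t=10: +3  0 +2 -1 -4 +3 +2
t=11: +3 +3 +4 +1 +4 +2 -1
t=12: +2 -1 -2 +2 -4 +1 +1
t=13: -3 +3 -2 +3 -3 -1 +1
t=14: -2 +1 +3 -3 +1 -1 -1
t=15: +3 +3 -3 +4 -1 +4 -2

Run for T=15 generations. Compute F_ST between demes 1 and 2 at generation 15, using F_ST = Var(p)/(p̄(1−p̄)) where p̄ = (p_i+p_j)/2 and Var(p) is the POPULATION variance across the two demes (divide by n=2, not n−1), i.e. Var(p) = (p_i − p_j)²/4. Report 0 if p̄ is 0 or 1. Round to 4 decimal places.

0.0682

t=0: k=[81 81 81 81 0 0 0]
t=1: x=[81.0000 81.0000 81.0000 69.1024 11.8122 0.0000 0.0000] k=[81 81 81 66 9 0 0]
t=2: x=[81.0000 81.0000 78.7444 59.6734 16.0457 1.3413 0.0000] k=[81 81 75 62 12 3 0]
t=3: x=[81.0000 80.0768 73.7417 56.3768 18.0385 3.9741 0.4566] k=[81 79 73 54 21 7 0]
t=4: x=[80.6849 78.2657 70.7859 51.6879 23.8673 8.2188 1.0651] k=[81 77 75 49 24 4 3]
t=5: x=[80.3700 77.0715 71.2025 48.8524 24.8399 6.9298 3.2959] k=[81 80 67 49 25 3 6]
t=6: x=[80.8424 78.0964 65.8191 47.8344 25.4063 6.7968 5.8232] k=[78 81 63 51 23 5 3]
t=7: x=[78.2196 77.7740 63.3595 48.3860 24.5641 7.5080 3.4475] k=[78 81 62 52 29 10 2]
t=8: x=[78.2196 77.6207 62.7825 49.8257 29.7055 11.8750 3.3115] k=[77 79 64 46 27 16 7]
t=9: x=[76.9834 76.2747 63.0480 45.5540 28.2828 16.6562 8.6758] k=[81 72 65 47 31 16 8]
t=10: x=[79.5835 71.8119 62.8846 46.9922 31.2731 17.3931 9.5639] k=[81 72 65 46 27 20 12]
t=11: x=[79.5835 71.8119 62.7365 45.6993 28.8639 20.2762 13.7067] k=[81 75 67 47 33 22 13]
t=12: x=[80.0552 74.3525 64.7804 47.5737 33.5662 22.7437 14.8888] k=[81 73 63 50 30 24 16]
t=13: x=[79.7407 72.2522 62.0272 48.6919 32.1594 24.1807 17.8291] k=[77 75 60 52 29 23 19]
t=14: x=[76.3583 72.6770 60.4468 49.5347 31.5936 23.7558 20.3135] k=[74 74 63 47 33 23 19]
t=15: x=[73.4481 71.9325 61.7313 46.9922 33.7113 24.3425 20.3135] k=[76 75 59 51 33 28 18]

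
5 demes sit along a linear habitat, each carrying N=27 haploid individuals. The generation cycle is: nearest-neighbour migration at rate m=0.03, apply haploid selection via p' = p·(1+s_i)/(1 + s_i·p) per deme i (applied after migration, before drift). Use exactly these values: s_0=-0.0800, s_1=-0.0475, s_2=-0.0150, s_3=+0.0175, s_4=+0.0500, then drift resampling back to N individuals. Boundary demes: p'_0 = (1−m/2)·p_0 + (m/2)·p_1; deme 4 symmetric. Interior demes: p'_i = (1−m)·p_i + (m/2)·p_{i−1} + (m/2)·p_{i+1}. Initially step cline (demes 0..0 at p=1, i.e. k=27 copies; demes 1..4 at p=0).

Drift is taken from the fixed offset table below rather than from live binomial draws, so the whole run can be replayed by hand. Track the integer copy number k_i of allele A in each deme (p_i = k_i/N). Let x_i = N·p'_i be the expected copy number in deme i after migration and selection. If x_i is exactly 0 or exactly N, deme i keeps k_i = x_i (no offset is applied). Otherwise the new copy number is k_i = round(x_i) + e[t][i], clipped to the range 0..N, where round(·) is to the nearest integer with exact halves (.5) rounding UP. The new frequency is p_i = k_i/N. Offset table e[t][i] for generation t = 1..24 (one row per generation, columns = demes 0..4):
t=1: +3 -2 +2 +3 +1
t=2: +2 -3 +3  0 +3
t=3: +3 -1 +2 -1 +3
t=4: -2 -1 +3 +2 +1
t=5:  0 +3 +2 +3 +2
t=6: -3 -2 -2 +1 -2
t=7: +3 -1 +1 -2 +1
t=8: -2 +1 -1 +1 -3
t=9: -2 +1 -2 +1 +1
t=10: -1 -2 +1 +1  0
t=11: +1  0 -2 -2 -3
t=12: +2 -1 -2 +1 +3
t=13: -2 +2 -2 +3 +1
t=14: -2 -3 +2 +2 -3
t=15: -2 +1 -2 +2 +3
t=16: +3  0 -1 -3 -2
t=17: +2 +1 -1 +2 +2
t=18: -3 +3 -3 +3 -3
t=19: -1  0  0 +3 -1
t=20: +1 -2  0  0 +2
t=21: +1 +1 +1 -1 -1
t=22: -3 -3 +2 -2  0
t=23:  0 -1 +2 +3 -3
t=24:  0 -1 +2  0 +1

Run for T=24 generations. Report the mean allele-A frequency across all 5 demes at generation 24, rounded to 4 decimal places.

0.1926

t=0: k=[27 0 0 0 0]
t=1: x=[26.5604 0.3860 0.0000 0.0000 0.0000] k=[27 0 0 0 0]
t=2: x=[26.5604 0.3860 0.0000 0.0000 0.0000] k=[27 0 0 0 0]
t=3: x=[26.5604 0.3860 0.0000 0.0000 0.0000] k=[27 0 0 0 0]
t=4: x=[26.5604 0.3860 0.0000 0.0000 0.0000] k=[25 0 0 0 0]
t=5: x=[24.4381 0.3574 0.0000 0.0000 0.0000] k=[24 3 0 0 0]
t=6: x=[23.4348 3.1327 0.0443 0.0000 0.0000] k=[20 1 0 0 0]
t=7: x=[19.2630 1.2124 0.0148 0.0000 0.0000] k=[22 0 1 0 0]
t=8: x=[21.3043 0.3288 0.9560 0.0153 0.0000] k=[19 1 0 1 0]
t=9: x=[18.2441 1.1980 0.0296 0.9864 0.0157] k=[16 2 0 2 1]
t=10: x=[15.2398 2.0844 0.0591 1.9867 1.0638] k=[14 0 1 3 1]
t=11: x=[13.2273 0.2144 1.0003 2.9858 1.0794] k=[14 0 0 1 0]
t=12: x=[13.2273 0.2001 0.0148 0.9864 0.0157] k=[15 0 0 2 3]
t=13: x=[14.2153 0.2144 0.0296 2.0171 3.1170] k=[12 2 0 5 4]
t=14: x=[11.2987 2.0269 0.1034 4.9801 4.1846] k=[9 0 2 7 1]
t=15: x=[8.3758 0.1572 2.0166 6.9239 1.1422] k=[6 1 0 9 4]
t=16: x=[5.5484 1.0115 0.1478 8.8932 4.2467] k=[9 1 0 6 2]
t=17: x=[8.3904 1.0546 0.1034 5.9299 2.1548] k=[10 2 0 8 4]
t=18: x=[9.3637 1.9981 0.1478 7.9167 4.2312] k=[6 5 0 11 1]
t=19: x=[5.6056 4.7466 0.2364 10.7972 1.2049] k=[5 5 0 14 0]
t=20: x=[4.6692 4.7321 0.2808 13.6971 0.2204] k=[6 3 0 14 2]
t=21: x=[5.5770 2.8727 0.2512 13.7271 2.2798] k=[7 4 1 13 1]
t=22: x=[6.5332 3.8370 1.2074 12.7567 1.2363] k=[4 1 3 11 1]
t=23: x=[3.6817 1.0259 3.0489 10.8424 1.2049] k=[4 0 5 14 0]
t=24: x=[3.6676 0.1286 4.9982 13.7721 0.2204] k=[4 0 7 14 1]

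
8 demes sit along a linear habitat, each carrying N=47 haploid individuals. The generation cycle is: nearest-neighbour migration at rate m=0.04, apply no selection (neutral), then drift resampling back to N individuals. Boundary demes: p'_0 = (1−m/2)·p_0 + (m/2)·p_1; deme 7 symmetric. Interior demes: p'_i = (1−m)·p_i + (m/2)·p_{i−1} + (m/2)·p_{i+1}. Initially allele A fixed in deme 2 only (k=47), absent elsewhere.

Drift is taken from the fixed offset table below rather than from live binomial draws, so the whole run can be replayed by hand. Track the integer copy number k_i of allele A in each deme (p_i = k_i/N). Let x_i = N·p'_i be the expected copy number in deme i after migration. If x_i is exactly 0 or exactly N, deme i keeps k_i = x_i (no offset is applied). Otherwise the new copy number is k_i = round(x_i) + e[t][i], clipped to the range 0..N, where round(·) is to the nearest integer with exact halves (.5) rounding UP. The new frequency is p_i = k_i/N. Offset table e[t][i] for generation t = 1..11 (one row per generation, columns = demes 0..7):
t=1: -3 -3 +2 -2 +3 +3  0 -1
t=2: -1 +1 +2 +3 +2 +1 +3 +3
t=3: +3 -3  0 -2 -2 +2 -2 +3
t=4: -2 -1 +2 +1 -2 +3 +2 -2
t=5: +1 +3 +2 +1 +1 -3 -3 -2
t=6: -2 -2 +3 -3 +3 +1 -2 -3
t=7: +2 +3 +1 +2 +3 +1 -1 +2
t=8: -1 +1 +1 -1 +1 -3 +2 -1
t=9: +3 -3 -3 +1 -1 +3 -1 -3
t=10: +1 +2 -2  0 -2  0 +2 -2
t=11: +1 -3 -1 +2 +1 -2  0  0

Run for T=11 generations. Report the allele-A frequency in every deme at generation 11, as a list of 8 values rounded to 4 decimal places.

[0.1277, 0.1489, 0.7660, 0.2766, 0.1277, 0.0213, 0.0638, 0.0000]

t=0: k=[0 0 47 0 0 0 0 0]
t=1: x=[0.0000 0.9400 45.1200 0.9400 0.0000 0.0000 0.0000 0.0000] k=[0 0 47 0 0 0 0 0]
t=2: x=[0.0000 0.9400 45.1200 0.9400 0.0000 0.0000 0.0000 0.0000] k=[0 2 47 4 0 0 0 0]
t=3: x=[0.0400 2.8600 45.2400 4.7800 0.0800 0.0000 0.0000 0.0000] k=[3 0 45 3 0 0 0 0]
t=4: x=[2.9400 0.9600 43.2600 3.7800 0.0600 0.0000 0.0000 0.0000] k=[1 0 45 5 0 0 0 0]
t=5: x=[0.9800 0.9200 43.3000 5.7000 0.1000 0.0000 0.0000 0.0000] k=[2 4 45 7 1 0 0 0]
t=6: x=[2.0400 4.7800 43.4200 7.6400 1.1000 0.0200 0.0000 0.0000] k=[0 3 46 5 4 1 0 0]
t=7: x=[0.0600 3.8000 44.3200 5.8000 3.9600 1.0400 0.0200 0.0000] k=[2 7 45 8 7 2 0 0]
t=8: x=[2.1000 7.6600 43.5000 8.7200 6.9200 2.0600 0.0400 0.0000] k=[1 9 45 8 8 0 2 0]
t=9: x=[1.1600 9.5600 43.5400 8.7400 7.8400 0.2000 1.9200 0.0400] k=[4 7 41 10 7 3 1 0]
t=10: x=[4.0600 7.6200 39.7000 10.5600 6.9800 3.0400 1.0200 0.0200] k=[5 10 38 11 5 3 3 0]
t=11: x=[5.1000 10.4600 36.9000 11.4200 5.0800 3.0400 2.9400 0.0600] k=[6 7 36 13 6 1 3 0]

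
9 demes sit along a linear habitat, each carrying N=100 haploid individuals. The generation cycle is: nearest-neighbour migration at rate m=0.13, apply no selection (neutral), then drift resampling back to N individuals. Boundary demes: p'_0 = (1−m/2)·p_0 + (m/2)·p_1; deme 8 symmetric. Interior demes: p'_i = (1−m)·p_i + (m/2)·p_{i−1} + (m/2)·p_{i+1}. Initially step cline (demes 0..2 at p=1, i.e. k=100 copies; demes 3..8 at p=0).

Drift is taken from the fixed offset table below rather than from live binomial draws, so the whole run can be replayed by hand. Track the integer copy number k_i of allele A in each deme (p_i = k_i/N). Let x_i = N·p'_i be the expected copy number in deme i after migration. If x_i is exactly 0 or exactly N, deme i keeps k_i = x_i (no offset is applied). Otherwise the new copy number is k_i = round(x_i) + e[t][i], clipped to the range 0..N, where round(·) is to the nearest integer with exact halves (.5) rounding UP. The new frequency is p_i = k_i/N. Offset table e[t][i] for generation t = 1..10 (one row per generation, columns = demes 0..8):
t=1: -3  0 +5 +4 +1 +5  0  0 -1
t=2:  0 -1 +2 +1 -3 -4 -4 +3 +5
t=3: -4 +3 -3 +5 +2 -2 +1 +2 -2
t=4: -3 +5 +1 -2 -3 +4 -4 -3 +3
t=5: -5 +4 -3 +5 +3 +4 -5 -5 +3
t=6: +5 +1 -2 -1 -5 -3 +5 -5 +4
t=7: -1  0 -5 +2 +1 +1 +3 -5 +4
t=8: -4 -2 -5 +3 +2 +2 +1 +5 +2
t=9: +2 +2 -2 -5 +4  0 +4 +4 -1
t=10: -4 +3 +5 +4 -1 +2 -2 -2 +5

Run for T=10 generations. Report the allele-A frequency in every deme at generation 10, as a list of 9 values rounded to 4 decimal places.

[0.8700, 0.9400, 0.6700, 0.3900, 0.1600, 0.1000, 0.1000, 0.0700, 0.0600]

t=0: k=[100 100 100 0 0 0 0 0 0]
t=1: x=[100.0000 100.0000 93.5000 6.5000 0.0000 0.0000 0.0000 0.0000 0.0000] k=[100 100 99 11 0 0 0 0 0]
t=2: x=[100.0000 99.9350 93.3450 16.0050 0.7150 0.0000 0.0000 0.0000 0.0000] k=[100 99 95 17 0 0 0 0 0]
t=3: x=[99.9350 98.8050 90.1900 20.9650 1.1050 0.0000 0.0000 0.0000 0.0000] k=[96 100 87 26 3 0 0 0 0]
t=4: x=[96.2600 98.8950 83.8800 28.4700 4.3000 0.1950 0.0000 0.0000 0.0000] k=[93 100 85 26 1 4 0 0 0]
t=5: x=[93.4550 98.5700 82.1400 28.2100 2.8200 3.5450 0.2600 0.0000 0.0000] k=[88 100 79 33 6 8 0 0 0]
t=6: x=[88.7800 97.8550 77.3750 34.2350 7.8850 7.3500 0.5200 0.0000 0.0000] k=[94 99 75 33 3 4 6 0 0]
t=7: x=[94.3250 97.1150 73.8300 33.7800 5.0150 4.0650 5.4800 0.3900 0.0000] k=[93 97 69 36 6 5 8 0 0]
t=8: x=[93.2600 94.9200 68.6750 36.1950 7.8850 5.2600 7.2850 0.5200 0.0000] k=[89 93 64 39 10 7 8 6 0]
t=9: x=[89.2600 90.8550 64.2600 38.7400 11.6900 7.2600 7.8050 5.7400 0.3900] k=[91 93 62 34 16 7 12 10 0]
t=10: x=[91.1300 90.8550 62.1950 34.6500 16.5850 7.9100 11.5450 9.4800 0.6500] k=[87 94 67 39 16 10 10 7 6]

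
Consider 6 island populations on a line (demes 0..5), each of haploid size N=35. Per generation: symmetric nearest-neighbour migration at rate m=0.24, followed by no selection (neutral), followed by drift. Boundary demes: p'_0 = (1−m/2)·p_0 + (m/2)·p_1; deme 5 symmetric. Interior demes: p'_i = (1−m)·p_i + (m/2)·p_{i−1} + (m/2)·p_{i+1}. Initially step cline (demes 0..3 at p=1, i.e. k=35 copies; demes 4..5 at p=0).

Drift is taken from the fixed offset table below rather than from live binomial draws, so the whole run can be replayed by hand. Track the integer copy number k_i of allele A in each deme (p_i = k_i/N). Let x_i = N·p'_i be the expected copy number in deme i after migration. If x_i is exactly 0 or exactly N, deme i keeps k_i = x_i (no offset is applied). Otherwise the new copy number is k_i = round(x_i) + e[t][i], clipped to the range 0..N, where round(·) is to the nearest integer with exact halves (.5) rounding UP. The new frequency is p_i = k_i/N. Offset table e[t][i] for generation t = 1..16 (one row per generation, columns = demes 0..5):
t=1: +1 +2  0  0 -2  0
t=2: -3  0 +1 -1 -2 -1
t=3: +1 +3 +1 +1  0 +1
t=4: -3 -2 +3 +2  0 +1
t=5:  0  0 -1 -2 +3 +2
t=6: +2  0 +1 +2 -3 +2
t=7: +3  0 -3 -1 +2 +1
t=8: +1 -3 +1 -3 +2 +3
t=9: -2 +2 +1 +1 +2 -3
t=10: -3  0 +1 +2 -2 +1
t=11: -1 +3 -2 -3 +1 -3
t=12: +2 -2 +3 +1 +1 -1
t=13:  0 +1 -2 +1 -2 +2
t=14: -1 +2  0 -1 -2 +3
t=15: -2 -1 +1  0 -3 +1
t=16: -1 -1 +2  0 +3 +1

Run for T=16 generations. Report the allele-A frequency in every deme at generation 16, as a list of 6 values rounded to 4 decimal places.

t=0: k=[35 35 35 35 0 0]
t=1: x=[35.0000 35.0000 35.0000 30.8000 4.2000 0.0000] k=[35 35 35 31 2 0]
t=2: x=[35.0000 35.0000 34.5200 28.0000 5.2400 0.2400] k=[35 35 35 27 3 0]
t=3: x=[35.0000 35.0000 34.0400 25.0800 5.5200 0.3600] k=[35 35 35 26 6 1]
t=4: x=[35.0000 35.0000 33.9200 24.6800 7.8000 1.6000] k=[35 35 35 27 8 3]
t=5: x=[35.0000 35.0000 34.0400 25.6800 9.6800 3.6000] k=[35 35 33 24 13 6]
t=6: x=[35.0000 34.7600 32.1600 23.7600 13.4800 6.8400] k=[35 35 33 26 10 9]
t=7: x=[35.0000 34.7600 32.4000 24.9200 11.8000 9.1200] k=[35 35 29 24 14 10]
t=8: x=[35.0000 34.2800 29.1200 23.4000 14.7200 10.4800] k=[35 31 30 20 17 13]
t=9: x=[34.5200 31.3600 28.9200 20.8400 16.8800 13.4800] k=[33 33 30 22 19 10]
t=10: x=[33.0000 32.6400 29.4000 22.6000 18.2800 11.0800] k=[30 33 30 25 16 12]
t=11: x=[30.3600 32.2800 29.7600 24.5200 16.6000 12.4800] k=[29 35 28 22 18 9]
t=12: x=[29.7200 33.4400 28.1200 22.2400 17.4000 10.0800] k=[32 31 31 23 18 9]
t=13: x=[31.8800 31.1200 30.0400 23.3600 17.5200 10.0800] k=[32 32 28 24 16 12]
t=14: x=[32.0000 31.5200 28.0000 23.5200 16.4800 12.4800] k=[31 34 28 23 14 15]
t=15: x=[31.3600 32.9200 28.1200 22.5200 15.2000 14.8800] k=[29 32 29 23 12 16]
t=16: x=[29.3600 31.2800 28.6400 22.4000 13.8000 15.5200] k=[28 30 31 22 17 17]

[0.8000, 0.8571, 0.8857, 0.6286, 0.4857, 0.4857]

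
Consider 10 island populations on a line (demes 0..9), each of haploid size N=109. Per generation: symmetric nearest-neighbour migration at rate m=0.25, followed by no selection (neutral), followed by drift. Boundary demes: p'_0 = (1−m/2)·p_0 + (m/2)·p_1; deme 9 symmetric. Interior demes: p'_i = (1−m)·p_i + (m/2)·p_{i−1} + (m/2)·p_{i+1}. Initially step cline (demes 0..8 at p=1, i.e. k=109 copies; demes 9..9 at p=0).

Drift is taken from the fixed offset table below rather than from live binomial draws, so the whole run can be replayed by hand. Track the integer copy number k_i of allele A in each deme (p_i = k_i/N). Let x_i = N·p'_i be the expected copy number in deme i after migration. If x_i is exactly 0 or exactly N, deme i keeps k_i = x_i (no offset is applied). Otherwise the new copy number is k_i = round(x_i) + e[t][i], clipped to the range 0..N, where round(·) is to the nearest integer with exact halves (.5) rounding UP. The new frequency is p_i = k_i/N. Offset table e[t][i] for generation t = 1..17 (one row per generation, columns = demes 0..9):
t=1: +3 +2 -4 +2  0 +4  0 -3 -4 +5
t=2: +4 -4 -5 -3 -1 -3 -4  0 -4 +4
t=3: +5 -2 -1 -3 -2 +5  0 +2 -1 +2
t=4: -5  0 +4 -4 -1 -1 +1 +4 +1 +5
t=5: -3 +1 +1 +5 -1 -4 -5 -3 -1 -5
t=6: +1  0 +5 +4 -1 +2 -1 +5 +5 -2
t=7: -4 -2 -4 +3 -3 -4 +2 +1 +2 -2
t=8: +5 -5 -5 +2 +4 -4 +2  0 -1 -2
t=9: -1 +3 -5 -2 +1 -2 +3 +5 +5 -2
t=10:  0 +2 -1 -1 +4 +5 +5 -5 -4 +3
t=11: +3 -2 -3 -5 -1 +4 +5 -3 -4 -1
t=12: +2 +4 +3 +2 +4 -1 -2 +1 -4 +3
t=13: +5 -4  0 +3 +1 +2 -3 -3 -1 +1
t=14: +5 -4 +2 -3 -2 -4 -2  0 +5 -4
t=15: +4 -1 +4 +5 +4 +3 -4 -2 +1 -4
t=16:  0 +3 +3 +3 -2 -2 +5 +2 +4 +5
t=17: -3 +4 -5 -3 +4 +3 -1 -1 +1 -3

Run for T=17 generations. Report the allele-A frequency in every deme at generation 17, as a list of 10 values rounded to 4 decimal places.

[1.0000, 1.0000, 1.0000, 0.9725, 1.0000, 0.9817, 0.8991, 0.8165, 0.7615, 0.6422]

t=0: k=[109 109 109 109 109 109 109 109 109 0]
t=1: x=[109.0000 109.0000 109.0000 109.0000 109.0000 109.0000 109.0000 109.0000 95.3750 13.6250] k=[109 109 109 109 109 109 109 109 91 19]
t=2: x=[109.0000 109.0000 109.0000 109.0000 109.0000 109.0000 109.0000 106.7500 84.2500 28.0000] k=[109 109 109 109 109 109 109 107 80 32]
t=3: x=[109.0000 109.0000 109.0000 109.0000 109.0000 109.0000 108.7500 103.8750 77.3750 38.0000] k=[109 109 109 109 109 109 109 106 76 40]
t=4: x=[109.0000 109.0000 109.0000 109.0000 109.0000 109.0000 108.6250 102.6250 75.2500 44.5000] k=[109 109 109 109 109 109 109 107 76 50]
t=5: x=[109.0000 109.0000 109.0000 109.0000 109.0000 109.0000 108.7500 103.3750 76.6250 53.2500] k=[109 109 109 109 109 109 104 100 76 48]
t=6: x=[109.0000 109.0000 109.0000 109.0000 109.0000 108.3750 104.1250 97.5000 75.5000 51.5000] k=[109 109 109 109 109 109 103 103 81 50]
t=7: x=[109.0000 109.0000 109.0000 109.0000 109.0000 108.2500 103.7500 100.2500 79.8750 53.8750] k=[109 109 109 109 109 104 106 101 82 52]
t=8: x=[109.0000 109.0000 109.0000 109.0000 108.3750 104.8750 105.1250 99.2500 80.6250 55.7500] k=[109 109 109 109 109 101 107 99 80 54]
t=9: x=[109.0000 109.0000 109.0000 109.0000 108.0000 102.7500 105.2500 97.6250 79.1250 57.2500] k=[109 109 109 109 109 101 108 103 84 55]
t=10: x=[109.0000 109.0000 109.0000 109.0000 108.0000 102.8750 106.5000 101.2500 82.7500 58.6250] k=[109 109 109 109 109 108 109 96 79 62]
t=11: x=[109.0000 109.0000 109.0000 109.0000 108.8750 108.2500 107.2500 95.5000 79.0000 64.1250] k=[109 109 109 109 108 109 109 93 75 63]
t=12: x=[109.0000 109.0000 109.0000 108.8750 108.2500 108.8750 107.0000 92.7500 75.7500 64.5000] k=[109 109 109 109 109 108 105 94 72 68]
t=13: x=[109.0000 109.0000 109.0000 109.0000 108.8750 107.7500 104.0000 92.6250 74.2500 68.5000] k=[109 109 109 109 109 109 101 90 73 70]
t=14: x=[109.0000 109.0000 109.0000 109.0000 109.0000 108.0000 100.6250 89.2500 74.7500 70.3750] k=[109 109 109 109 109 104 99 89 80 66]
t=15: x=[109.0000 109.0000 109.0000 109.0000 108.3750 104.0000 98.3750 89.1250 79.3750 67.7500] k=[109 109 109 109 109 107 94 87 80 64]
t=16: x=[109.0000 109.0000 109.0000 109.0000 108.7500 105.6250 94.7500 87.0000 78.8750 66.0000] k=[109 109 109 109 107 104 100 89 83 71]
t=17: x=[109.0000 109.0000 109.0000 108.7500 106.8750 103.8750 99.1250 89.6250 82.2500 72.5000] k=[109 109 109 106 109 107 98 89 83 70]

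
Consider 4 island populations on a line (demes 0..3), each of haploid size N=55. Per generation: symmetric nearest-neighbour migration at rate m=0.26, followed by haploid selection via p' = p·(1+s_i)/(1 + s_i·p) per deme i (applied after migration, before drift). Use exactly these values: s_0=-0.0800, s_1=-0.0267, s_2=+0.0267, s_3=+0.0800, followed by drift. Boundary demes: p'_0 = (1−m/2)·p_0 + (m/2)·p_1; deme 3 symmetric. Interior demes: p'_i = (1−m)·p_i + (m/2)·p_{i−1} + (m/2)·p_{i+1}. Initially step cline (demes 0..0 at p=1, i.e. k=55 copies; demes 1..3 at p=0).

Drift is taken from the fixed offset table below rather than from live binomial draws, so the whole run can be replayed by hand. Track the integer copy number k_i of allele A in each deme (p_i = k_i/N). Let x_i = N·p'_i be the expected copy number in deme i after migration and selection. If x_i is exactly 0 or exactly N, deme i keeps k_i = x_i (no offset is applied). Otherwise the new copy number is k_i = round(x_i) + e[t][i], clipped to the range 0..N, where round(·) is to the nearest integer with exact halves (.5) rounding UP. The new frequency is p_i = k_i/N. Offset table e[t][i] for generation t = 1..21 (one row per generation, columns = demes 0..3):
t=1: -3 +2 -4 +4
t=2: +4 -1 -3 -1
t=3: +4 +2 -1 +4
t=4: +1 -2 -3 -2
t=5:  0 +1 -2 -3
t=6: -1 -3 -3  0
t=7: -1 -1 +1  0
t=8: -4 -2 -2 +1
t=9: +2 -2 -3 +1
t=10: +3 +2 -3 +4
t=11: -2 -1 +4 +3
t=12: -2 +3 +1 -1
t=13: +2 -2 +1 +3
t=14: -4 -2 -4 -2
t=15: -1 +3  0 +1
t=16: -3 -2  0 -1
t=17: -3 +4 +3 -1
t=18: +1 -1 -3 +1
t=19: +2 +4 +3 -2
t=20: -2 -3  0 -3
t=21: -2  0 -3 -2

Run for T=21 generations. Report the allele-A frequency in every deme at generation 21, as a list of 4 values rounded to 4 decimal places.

t=0: k=[55 0 0 0]
t=1: x=[47.3151 6.9833 0.0000 0.0000] k=[44 9 0 0]
t=2: x=[38.5034 12.1223 1.2006 0.0000] k=[43 11 0 0]
t=3: x=[37.8724 13.4531 1.4672 0.0000] k=[42 15 0 0]
t=4: x=[37.5109 16.2485 2.0002 0.0000] k=[39 14 0 0]
t=5: x=[34.6941 15.1314 1.8669 0.0000] k=[35 16 0 0]
t=6: x=[31.4140 16.0803 2.1334 0.0000] k=[30 13 0 0]
t=7: x=[26.6438 13.2460 1.7337 0.0000] k=[26 12 3 0]
t=8: x=[23.0565 12.3883 3.8738 0.4210] k=[19 10 2 1]
t=9: x=[16.8403 9.9083 2.9835 1.2184] k=[19 8 0 2]
t=10: x=[16.5883 8.1994 1.3339 1.8745] k=[20 10 0 6]
t=11: x=[17.6850 9.7805 2.1334 5.5951] k=[16 9 6 9]
t=12: x=[14.1944 9.3088 6.9382 9.1838] k=[12 12 8 8]
t=13: x=[11.2361 11.2361 8.7115 8.5406] k=[13 9 10 12]
t=14: x=[11.6939 9.4366 10.3496 12.4663] k=[8 7 6 10]
t=15: x=[7.3242 6.8363 6.8056 10.0991] k=[6 10 7 11]
t=16: x=[6.0558 8.8865 8.0901 11.1485] k=[3 7 8 10]
t=17: x=[3.2551 6.4542 8.3143 10.3723] k=[0 10 11 9]
t=18: x=[1.1983 8.6312 10.8375 9.8679] k=[2 8 8 11]
t=19: x=[2.5680 7.0519 8.5791 11.2846] k=[5 11 12 9]
t=20: x=[5.3627 10.1245 11.7212 10.0046] k=[3 7 12 7]
t=21: x=[3.2551 6.9637 10.9289 8.1711] k=[1 7 8 6]

[0.0182, 0.1273, 0.1455, 0.1091]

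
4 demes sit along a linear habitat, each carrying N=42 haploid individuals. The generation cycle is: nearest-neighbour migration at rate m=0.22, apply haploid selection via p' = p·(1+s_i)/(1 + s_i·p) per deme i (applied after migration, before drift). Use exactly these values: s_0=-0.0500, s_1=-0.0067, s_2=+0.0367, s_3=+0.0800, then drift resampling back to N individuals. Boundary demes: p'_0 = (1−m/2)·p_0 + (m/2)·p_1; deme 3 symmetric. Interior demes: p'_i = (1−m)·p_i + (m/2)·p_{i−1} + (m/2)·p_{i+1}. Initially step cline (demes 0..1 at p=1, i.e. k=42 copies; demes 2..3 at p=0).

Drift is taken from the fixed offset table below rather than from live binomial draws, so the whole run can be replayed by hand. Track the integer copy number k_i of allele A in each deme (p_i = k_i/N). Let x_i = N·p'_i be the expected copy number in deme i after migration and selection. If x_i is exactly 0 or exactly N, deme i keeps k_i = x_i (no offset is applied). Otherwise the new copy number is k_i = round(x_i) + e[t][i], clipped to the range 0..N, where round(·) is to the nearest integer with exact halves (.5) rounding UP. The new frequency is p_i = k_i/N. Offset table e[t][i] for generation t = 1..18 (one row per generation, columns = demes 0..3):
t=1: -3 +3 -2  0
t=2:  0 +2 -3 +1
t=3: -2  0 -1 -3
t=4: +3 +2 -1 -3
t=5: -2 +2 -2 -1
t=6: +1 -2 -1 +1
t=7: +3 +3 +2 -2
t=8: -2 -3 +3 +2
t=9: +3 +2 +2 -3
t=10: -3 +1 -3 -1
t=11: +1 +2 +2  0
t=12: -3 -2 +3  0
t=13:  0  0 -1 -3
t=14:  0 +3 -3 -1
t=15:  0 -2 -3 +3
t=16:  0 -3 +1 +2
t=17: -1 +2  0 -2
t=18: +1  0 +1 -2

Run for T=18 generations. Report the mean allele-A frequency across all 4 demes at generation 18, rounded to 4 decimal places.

t=0: k=[42 42 0 0]
t=1: x=[42.0000 37.3523 4.7703 0.0000] k=[42 40 3 0]
t=2: x=[41.7685 36.1161 6.9464 0.3562] k=[42 38 4 1]
t=3: x=[41.5371 34.6594 7.6325 1.4328] k=[40 35 7 0]
t=4: x=[39.3243 32.4204 9.5738 0.8304] k=[42 34 9 0]
t=5: x=[41.0747 32.0792 11.0510 1.0672] k=[39 34 9 0]
t=6: x=[38.2797 31.7480 11.0510 1.0672] k=[39 30 10 2]
t=7: x=[37.8209 28.7291 11.6205 3.0934] k=[41 32 14 1]
t=8: x=[39.9105 30.9554 14.8946 2.6123] k=[38 28 18 5]
t=9: x=[36.6657 27.9372 18.0399 6.8604] k=[40 30 20 4]
t=10: x=[38.7495 29.9423 19.7166 6.1533] k=[36 31 17 5]
t=11: x=[35.1614 29.9523 17.5873 6.7444] k=[36 32 20 7]
t=12: x=[35.2753 31.0657 20.2677 8.9605] k=[32 29 23 9]
t=13: x=[31.2653 28.6088 22.4970 11.1592] k=[31 29 21 8]
t=14: x=[30.3532 28.2780 20.8283 10.0047] k=[30 31 18 9]
t=15: x=[29.6680 29.4008 18.8136 10.5877] k=[30 27 16 14]
t=16: x=[29.2185 26.0536 17.3559 14.9526] k=[29 23 18 17]
t=17: x=[27.8630 23.0401 18.8136 17.8956] k=[27 25 19 16]
t=18: x=[26.2788 24.4914 19.7066 17.1044] k=[27 24 21 15]

0.5179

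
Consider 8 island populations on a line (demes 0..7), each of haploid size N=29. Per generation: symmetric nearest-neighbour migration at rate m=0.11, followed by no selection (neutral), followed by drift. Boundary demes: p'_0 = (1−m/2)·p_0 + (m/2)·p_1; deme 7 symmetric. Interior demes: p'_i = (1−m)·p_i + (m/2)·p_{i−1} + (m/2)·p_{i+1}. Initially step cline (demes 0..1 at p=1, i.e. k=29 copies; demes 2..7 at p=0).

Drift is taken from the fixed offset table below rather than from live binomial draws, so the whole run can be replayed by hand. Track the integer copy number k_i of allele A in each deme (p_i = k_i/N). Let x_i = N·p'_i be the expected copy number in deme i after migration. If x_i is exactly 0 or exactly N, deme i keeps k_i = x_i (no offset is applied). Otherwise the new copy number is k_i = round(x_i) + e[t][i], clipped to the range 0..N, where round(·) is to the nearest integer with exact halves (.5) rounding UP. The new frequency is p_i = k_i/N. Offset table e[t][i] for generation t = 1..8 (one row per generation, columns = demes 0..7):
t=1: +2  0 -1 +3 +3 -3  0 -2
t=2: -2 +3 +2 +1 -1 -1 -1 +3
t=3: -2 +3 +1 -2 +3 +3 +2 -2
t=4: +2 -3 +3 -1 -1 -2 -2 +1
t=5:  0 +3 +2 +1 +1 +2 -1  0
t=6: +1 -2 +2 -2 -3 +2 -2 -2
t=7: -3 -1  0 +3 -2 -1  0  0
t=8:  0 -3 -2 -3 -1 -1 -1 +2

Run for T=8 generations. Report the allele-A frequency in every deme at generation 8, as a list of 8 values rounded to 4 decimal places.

[0.8621, 0.6897, 0.4138, 0.0690, 0.0000, 0.0690, 0.0000, 0.0000]

t=0: k=[29 29 0 0 0 0 0 0]
t=1: x=[29.0000 27.4050 1.5950 0.0000 0.0000 0.0000 0.0000 0.0000] k=[29 27 1 0 0 0 0 0]
t=2: x=[28.8900 25.6800 2.3750 0.0550 0.0000 0.0000 0.0000 0.0000] k=[27 29 4 1 0 0 0 0]
t=3: x=[27.1100 27.5150 5.2100 1.1100 0.0550 0.0000 0.0000 0.0000] k=[25 29 6 0 3 0 0 0]
t=4: x=[25.2200 27.5150 6.9350 0.4950 2.6700 0.1650 0.0000 0.0000] k=[27 25 10 0 2 0 0 0]
t=5: x=[26.8900 24.2850 10.2750 0.6600 1.7800 0.1100 0.0000 0.0000] k=[27 27 12 2 3 2 0 0]
t=6: x=[27.0000 26.1750 12.2750 2.6050 2.8900 1.9450 0.1100 0.0000] k=[28 24 14 1 0 4 0 0]
t=7: x=[27.7800 23.6700 13.8350 1.6600 0.2750 3.5600 0.2200 0.0000] k=[25 23 14 5 0 3 0 0]
t=8: x=[24.8900 22.6150 14.0000 5.2200 0.4400 2.6700 0.1650 0.0000] k=[25 20 12 2 0 2 0 0]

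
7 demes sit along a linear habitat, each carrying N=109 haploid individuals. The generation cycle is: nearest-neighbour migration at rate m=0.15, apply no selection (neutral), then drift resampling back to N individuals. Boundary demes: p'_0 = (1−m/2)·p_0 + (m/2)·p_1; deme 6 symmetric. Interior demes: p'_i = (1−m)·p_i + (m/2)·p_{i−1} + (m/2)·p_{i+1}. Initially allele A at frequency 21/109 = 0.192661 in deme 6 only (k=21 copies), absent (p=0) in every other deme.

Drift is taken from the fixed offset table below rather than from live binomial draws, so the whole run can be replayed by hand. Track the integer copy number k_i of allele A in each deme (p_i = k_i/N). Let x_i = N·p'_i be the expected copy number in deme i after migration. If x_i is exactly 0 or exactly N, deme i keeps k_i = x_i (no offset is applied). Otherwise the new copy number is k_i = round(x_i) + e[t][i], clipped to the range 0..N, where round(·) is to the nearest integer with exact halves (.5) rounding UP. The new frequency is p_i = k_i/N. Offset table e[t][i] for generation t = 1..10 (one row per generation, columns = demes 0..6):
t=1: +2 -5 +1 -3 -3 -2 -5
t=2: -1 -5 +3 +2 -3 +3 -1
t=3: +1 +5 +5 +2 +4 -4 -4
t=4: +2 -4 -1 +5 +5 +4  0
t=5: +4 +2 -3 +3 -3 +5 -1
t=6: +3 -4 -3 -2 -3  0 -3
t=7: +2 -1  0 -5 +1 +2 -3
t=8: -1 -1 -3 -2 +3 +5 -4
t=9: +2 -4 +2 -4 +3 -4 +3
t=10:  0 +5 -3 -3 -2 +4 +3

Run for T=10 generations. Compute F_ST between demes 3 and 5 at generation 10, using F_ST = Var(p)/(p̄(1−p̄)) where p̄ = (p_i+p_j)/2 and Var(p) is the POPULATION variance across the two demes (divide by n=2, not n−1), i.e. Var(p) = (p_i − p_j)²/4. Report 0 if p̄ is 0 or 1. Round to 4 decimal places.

0.0634

t=0: k=[0 0 0 0 0 0 21]
t=1: x=[0.0000 0.0000 0.0000 0.0000 0.0000 1.5750 19.4250] k=[0 0 0 0 0 0 14]
t=2: x=[0.0000 0.0000 0.0000 0.0000 0.0000 1.0500 12.9500] k=[0 0 0 0 0 4 12]
t=3: x=[0.0000 0.0000 0.0000 0.0000 0.3000 4.3000 11.4000] k=[0 0 0 0 4 0 7]
t=4: x=[0.0000 0.0000 0.0000 0.3000 3.4000 0.8250 6.4750] k=[0 0 0 5 8 5 6]
t=5: x=[0.0000 0.0000 0.3750 4.8500 7.5500 5.3000 5.9250] k=[0 0 0 8 5 10 5]
t=6: x=[0.0000 0.0000 0.6000 7.1750 5.6000 9.2500 5.3750] k=[0 0 0 5 3 9 2]
t=7: x=[0.0000 0.0000 0.3750 4.4750 3.6000 8.0250 2.5250] k=[0 0 0 0 5 10 0]
t=8: x=[0.0000 0.0000 0.0000 0.3750 5.0000 8.8750 0.7500] k=[0 0 0 0 8 14 0]
t=9: x=[0.0000 0.0000 0.0000 0.6000 7.8500 12.5000 1.0500] k=[0 0 0 0 11 9 4]
t=10: x=[0.0000 0.0000 0.0000 0.8250 10.0250 8.7750 4.3750] k=[0 0 0 0 8 13 7]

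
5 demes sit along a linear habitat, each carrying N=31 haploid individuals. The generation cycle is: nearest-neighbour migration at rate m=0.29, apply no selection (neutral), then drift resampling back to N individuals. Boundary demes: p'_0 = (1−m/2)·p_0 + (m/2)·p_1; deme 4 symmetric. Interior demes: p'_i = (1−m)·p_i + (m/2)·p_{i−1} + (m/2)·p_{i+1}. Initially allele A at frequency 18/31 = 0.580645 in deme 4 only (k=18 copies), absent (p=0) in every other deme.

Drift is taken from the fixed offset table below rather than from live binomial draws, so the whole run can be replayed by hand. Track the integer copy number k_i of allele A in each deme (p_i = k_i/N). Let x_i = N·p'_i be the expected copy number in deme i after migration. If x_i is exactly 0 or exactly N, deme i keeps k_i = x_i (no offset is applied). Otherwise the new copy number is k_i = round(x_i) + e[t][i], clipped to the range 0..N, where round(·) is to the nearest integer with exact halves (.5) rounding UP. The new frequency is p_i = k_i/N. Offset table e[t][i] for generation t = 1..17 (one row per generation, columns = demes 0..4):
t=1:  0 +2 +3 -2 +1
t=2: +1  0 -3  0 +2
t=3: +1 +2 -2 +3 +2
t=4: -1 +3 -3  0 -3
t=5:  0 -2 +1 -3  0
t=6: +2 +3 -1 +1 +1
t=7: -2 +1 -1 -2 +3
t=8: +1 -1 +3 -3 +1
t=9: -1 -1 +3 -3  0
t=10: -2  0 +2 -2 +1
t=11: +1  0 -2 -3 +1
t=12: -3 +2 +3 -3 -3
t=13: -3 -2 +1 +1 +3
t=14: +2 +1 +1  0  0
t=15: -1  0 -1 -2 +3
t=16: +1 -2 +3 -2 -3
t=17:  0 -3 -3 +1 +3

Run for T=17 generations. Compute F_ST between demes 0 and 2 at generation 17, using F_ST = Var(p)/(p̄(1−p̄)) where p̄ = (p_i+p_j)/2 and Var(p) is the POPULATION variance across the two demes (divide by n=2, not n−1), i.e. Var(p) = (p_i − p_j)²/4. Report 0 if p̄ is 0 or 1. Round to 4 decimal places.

0.0000

t=0: k=[0 0 0 0 18]
t=1: x=[0.0000 0.0000 0.0000 2.6100 15.3900] k=[0 0 0 1 16]
t=2: x=[0.0000 0.0000 0.1450 3.0300 13.8250] k=[0 0 0 3 16]
t=3: x=[0.0000 0.0000 0.4350 4.4500 14.1150] k=[0 0 0 7 16]
t=4: x=[0.0000 0.0000 1.0150 7.2900 14.6950] k=[0 0 0 7 12]
t=5: x=[0.0000 0.0000 1.0150 6.7100 11.2750] k=[0 0 2 4 11]
t=6: x=[0.0000 0.2900 2.0000 4.7250 9.9850] k=[0 3 1 6 11]
t=7: x=[0.4350 2.2750 2.0150 6.0000 10.2750] k=[0 3 1 4 13]
t=8: x=[0.4350 2.2750 1.7250 4.8700 11.6950] k=[1 1 5 2 13]
t=9: x=[1.0000 1.5800 3.9850 4.0300 11.4050] k=[0 1 7 1 11]
t=10: x=[0.1450 1.7250 5.2600 3.3200 9.5500] k=[0 2 7 1 11]
t=11: x=[0.2900 2.4350 5.4050 3.3200 9.5500] k=[1 2 3 0 11]
t=12: x=[1.1450 2.0000 2.4200 2.0300 9.4050] k=[0 4 5 0 6]
t=13: x=[0.5800 3.5650 4.1300 1.5950 5.1300] k=[0 2 5 3 8]
t=14: x=[0.2900 2.1450 4.2750 4.0150 7.2750] k=[2 3 5 4 7]
t=15: x=[2.1450 3.1450 4.5650 4.5800 6.5650] k=[1 3 4 3 10]
t=16: x=[1.2900 2.8550 3.7100 4.1600 8.9850] k=[2 1 7 2 6]
t=17: x=[1.8550 2.0150 5.4050 3.3050 5.4200] k=[2 0 2 4 8]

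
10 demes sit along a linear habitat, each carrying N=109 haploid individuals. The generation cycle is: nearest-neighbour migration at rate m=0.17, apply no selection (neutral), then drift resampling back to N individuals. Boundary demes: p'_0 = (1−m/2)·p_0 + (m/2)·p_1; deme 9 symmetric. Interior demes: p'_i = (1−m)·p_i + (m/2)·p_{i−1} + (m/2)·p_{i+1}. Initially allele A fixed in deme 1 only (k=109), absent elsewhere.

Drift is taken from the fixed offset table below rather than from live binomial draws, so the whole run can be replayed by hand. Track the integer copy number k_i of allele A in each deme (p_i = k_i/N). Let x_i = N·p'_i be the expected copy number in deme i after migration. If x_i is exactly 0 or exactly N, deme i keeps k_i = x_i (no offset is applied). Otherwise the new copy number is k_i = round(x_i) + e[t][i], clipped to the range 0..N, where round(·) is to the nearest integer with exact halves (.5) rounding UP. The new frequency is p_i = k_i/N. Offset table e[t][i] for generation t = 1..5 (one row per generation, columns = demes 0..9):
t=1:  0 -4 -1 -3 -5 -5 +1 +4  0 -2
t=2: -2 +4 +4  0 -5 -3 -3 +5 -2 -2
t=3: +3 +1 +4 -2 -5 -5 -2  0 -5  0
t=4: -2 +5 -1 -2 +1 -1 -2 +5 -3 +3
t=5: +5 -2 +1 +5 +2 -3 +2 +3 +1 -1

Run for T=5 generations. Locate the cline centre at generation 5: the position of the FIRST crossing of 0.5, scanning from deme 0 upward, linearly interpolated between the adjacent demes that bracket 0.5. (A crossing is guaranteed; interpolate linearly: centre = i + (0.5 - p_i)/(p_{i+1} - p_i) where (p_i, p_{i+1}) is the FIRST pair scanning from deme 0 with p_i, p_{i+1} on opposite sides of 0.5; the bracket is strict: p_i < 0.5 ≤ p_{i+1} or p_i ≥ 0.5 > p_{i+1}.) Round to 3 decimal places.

0.896

t=0: k=[0 109 0 0 0 0 0 0 0 0]
t=1: x=[9.2650 90.4700 9.2650 0.0000 0.0000 0.0000 0.0000 0.0000 0.0000 0.0000] k=[9 86 8 0 0 0 0 0 0 0]
t=2: x=[15.5450 72.8250 13.9500 0.6800 0.0000 0.0000 0.0000 0.0000 0.0000 0.0000] k=[14 77 18 1 0 0 0 0 0 0]
t=3: x=[19.3550 66.6300 21.5700 2.3600 0.0850 0.0000 0.0000 0.0000 0.0000 0.0000] k=[22 68 26 0 0 0 0 0 0 0]
t=4: x=[25.9100 60.5200 27.3600 2.2100 0.0000 0.0000 0.0000 0.0000 0.0000 0.0000] k=[24 66 26 0 0 0 0 0 0 0]
t=5: x=[27.5700 59.0300 27.1900 2.2100 0.0000 0.0000 0.0000 0.0000 0.0000 0.0000] k=[33 57 28 7 0 0 0 0 0 0]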